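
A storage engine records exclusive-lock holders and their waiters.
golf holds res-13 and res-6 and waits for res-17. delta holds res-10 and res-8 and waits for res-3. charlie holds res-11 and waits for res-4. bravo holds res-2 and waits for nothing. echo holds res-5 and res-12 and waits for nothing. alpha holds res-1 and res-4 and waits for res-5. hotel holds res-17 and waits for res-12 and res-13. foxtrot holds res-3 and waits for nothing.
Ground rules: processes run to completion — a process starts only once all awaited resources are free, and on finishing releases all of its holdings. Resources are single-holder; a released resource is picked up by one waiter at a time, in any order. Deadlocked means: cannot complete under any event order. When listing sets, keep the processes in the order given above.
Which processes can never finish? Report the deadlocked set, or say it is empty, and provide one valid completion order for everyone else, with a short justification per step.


Deadlocked set: golf and hotel.
Key observation: golf -> hotel -> golf is a circular wait — nothing in it can go first; no other process is dragged down with it.
The rest can finish in the order echo, alpha, charlie, foxtrot, bravo, delta.
Walking it through:
  echo: no waits; runs immediately, freeing res-5 and res-12
  alpha waits on res-5 — all released -> runs and releases res-1 and res-4
  charlie waits on res-4 — all released -> runs and releases res-11
  foxtrot: no waits; runs immediately, freeing res-3
  bravo: no waits; runs immediately, freeing res-2
  delta waits on res-3 — all released -> runs and releases res-10 and res-8


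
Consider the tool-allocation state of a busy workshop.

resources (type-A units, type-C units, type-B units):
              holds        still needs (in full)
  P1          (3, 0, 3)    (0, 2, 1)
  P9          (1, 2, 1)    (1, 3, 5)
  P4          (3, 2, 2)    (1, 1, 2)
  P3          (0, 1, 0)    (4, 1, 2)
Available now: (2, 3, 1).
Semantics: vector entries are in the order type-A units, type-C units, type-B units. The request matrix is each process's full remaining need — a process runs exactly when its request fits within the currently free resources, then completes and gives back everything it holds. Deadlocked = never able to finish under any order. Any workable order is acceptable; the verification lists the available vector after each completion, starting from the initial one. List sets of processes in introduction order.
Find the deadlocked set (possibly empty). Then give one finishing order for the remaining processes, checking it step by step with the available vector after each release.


No process is deadlocked.
Key observation: P1 can run right away; the returned allocation unlocks the remaining processes in turn.
A valid finishing order for the others: P1, P4, P3, P9. Step-by-step check:
  pool = (2, 3, 1)
  P1: need (0, 2, 1) fits (2, 3, 1); releases (3, 0, 3), pool now (5, 3, 4)
  P4: need (1, 1, 2) fits (5, 3, 4); releases (3, 2, 2), pool now (8, 5, 6)
  P3: need (4, 1, 2) fits (8, 5, 6); releases (0, 1, 0), pool now (8, 6, 6)
  P9: need (1, 3, 5) fits (8, 6, 6); releases (1, 2, 1), pool now (9, 8, 7)


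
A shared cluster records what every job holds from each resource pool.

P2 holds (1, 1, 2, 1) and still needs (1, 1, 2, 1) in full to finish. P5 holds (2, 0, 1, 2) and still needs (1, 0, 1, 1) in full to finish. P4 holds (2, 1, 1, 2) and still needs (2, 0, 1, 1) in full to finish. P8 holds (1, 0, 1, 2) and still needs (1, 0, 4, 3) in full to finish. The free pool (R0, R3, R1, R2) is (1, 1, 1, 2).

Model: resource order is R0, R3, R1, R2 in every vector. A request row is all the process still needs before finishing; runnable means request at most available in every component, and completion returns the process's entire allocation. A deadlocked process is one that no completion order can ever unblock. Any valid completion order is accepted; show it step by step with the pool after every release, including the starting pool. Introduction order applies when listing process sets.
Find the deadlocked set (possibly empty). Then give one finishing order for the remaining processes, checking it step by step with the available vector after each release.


Nothing here is deadlocked.
Key observation: the pool covers P5 at once, and every later process fits after earlier releases.
One completion order for the rest: P5, P2, P4, P8. Verifying each step:
  pool = (1, 1, 1, 2)
  run P5 (needs (1, 0, 1, 1), free (1, 1, 1, 2)); after release of (2, 0, 1, 2) the pool is (3, 1, 2, 4)
  run P2 (needs (1, 1, 2, 1), free (3, 1, 2, 4)); after release of (1, 1, 2, 1) the pool is (4, 2, 4, 5)
  run P4 (needs (2, 0, 1, 1), free (4, 2, 4, 5)); after release of (2, 1, 1, 2) the pool is (6, 3, 5, 7)
  run P8 (needs (1, 0, 4, 3), free (6, 3, 5, 7)); after release of (1, 0, 1, 2) the pool is (7, 3, 6, 9)


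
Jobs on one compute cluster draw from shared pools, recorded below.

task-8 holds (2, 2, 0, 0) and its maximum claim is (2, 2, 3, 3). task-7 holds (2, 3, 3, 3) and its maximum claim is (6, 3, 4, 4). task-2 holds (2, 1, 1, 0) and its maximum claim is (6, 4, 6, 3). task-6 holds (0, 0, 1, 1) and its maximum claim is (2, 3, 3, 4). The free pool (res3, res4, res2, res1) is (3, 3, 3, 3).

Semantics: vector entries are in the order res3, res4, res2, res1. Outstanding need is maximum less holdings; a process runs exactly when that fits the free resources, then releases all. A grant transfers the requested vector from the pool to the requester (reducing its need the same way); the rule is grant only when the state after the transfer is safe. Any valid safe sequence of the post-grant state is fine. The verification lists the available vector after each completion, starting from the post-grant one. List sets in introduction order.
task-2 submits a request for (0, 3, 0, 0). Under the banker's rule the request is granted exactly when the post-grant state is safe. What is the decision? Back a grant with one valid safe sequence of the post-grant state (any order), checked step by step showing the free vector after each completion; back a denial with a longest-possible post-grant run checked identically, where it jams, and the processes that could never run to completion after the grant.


GRANT. The post-grant state is safe; one safe sequence: task-8, task-7, task-6, task-2.
Key observation: with (3, 0, 3, 3) left after the transfer, task-8 can run at once — the state stays safe.
Check on the post-grant state, step by step:
  pool = (3, 0, 3, 3)
  task-8: need (0, 0, 3, 3) fits (3, 0, 3, 3); releases (2, 2, 0, 0), pool now (5, 2, 3, 3)
  task-7: need (4, 0, 1, 1) fits (5, 2, 3, 3); releases (2, 3, 3, 3), pool now (7, 5, 6, 6)
  task-6: need (2, 3, 2, 3) fits (7, 5, 6, 6); releases (0, 0, 1, 1), pool now (7, 5, 7, 7)
  task-2: need (4, 0, 5, 3) fits (7, 5, 7, 7); releases (2, 4, 1, 0), pool now (9, 9, 8, 7)


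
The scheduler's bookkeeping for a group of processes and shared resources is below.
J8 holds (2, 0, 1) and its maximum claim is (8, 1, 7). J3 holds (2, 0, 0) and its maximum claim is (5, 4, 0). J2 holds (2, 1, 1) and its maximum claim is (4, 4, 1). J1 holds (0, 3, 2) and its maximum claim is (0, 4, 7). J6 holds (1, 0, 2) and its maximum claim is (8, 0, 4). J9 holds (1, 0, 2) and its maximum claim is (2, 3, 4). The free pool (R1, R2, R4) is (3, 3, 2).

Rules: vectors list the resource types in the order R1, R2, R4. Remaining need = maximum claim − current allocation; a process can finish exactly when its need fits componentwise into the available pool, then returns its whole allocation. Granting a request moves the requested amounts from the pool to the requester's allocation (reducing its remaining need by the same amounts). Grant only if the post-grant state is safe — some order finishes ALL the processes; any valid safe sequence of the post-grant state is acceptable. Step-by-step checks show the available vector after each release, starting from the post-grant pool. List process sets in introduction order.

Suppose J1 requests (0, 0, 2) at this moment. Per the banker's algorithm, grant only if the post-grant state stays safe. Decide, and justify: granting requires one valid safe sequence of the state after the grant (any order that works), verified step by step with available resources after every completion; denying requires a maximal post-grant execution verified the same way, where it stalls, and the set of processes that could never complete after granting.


DENY. Granting would leave the state unsafe.
Key observation: J2, J3 can finish, but then (7, 4, 1) is all there is, and the blocked group's R4 demands exceed it.
On the post-grant state, J2, J3 is a maximal run — nothing extends it. Verifying each step:
  pool = (3, 3, 0)
  J2 needs (2, 3, 0) <= (3, 3, 0) -> finishes; pool += (2, 1, 1) = (5, 4, 1)
  J3 needs (3, 4, 0) <= (5, 4, 1) -> finishes; pool += (2, 0, 0) = (7, 4, 1)
  J8 cannot run: need (6, 1, 6) vs free (7, 4, 1) (insufficient R4)
  J1 cannot run: need (0, 1, 3) vs free (7, 4, 1) (insufficient R4)
  J6 cannot run: need (7, 0, 2) vs free (7, 4, 1) (insufficient R4)
  J9 cannot run: need (1, 3, 2) vs free (7, 4, 1) (insufficient R4)
Post-grant, the permanently blocked set is J8, J1, J6 and J9.


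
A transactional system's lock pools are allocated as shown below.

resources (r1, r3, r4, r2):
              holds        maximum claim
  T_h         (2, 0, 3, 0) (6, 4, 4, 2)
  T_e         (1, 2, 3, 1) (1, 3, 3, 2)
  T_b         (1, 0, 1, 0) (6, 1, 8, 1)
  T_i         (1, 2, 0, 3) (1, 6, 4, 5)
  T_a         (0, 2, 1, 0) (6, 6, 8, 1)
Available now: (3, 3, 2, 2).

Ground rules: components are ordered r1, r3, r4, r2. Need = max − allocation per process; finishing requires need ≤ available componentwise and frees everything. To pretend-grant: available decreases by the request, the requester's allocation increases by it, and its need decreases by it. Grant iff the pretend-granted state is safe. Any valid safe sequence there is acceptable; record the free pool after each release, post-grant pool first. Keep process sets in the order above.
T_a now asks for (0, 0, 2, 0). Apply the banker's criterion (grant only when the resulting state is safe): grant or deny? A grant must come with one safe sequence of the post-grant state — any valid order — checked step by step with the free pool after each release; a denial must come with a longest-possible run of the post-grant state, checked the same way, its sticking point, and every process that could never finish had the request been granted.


GRANT — the state after the grant stays safe, e.g. via T_e, T_h, T_i, T_a, T_b.
Key observation: the transfer keeps a workable pool ((3, 3, 0, 2)); T_e starts the safe sequence.
Check on the post-grant state, step by step:
  pool = (3, 3, 0, 2)
  T_e: need (0, 1, 0, 1) fits (3, 3, 0, 2); releases (1, 2, 3, 1), pool now (4, 5, 3, 3)
  T_h: need (4, 4, 1, 2) fits (4, 5, 3, 3); releases (2, 0, 3, 0), pool now (6, 5, 6, 3)
  T_i: need (0, 4, 4, 2) fits (6, 5, 6, 3); releases (1, 2, 0, 3), pool now (7, 7, 6, 6)
  T_a: need (6, 4, 5, 1) fits (7, 7, 6, 6); releases (0, 2, 3, 0), pool now (7, 9, 9, 6)
  T_b: need (5, 1, 7, 1) fits (7, 9, 9, 6); releases (1, 0, 1, 0), pool now (8, 9, 10, 6)


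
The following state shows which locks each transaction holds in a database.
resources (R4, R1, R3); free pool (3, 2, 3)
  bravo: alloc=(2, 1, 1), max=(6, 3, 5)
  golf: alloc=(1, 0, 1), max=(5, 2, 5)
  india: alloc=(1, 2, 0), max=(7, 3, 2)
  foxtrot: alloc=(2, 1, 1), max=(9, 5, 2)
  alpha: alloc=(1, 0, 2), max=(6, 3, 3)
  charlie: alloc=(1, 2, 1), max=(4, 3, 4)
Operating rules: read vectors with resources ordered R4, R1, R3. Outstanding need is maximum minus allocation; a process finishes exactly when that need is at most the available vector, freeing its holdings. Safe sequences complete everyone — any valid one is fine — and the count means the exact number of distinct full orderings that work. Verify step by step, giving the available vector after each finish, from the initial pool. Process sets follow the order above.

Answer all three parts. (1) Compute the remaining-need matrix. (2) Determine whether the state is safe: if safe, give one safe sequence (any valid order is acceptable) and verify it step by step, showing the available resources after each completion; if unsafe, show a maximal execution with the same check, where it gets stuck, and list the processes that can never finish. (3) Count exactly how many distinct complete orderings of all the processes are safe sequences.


(1) Need matrix, components ordered R4, R1, R3:
  bravo: (4, 2, 4)
  golf: (4, 2, 4)
  india: (6, 1, 2)
  foxtrot: (7, 4, 1)
  alpha: (5, 3, 1)
  charlie: (3, 1, 3)
(2) SAFE, for example via the order charlie, golf, bravo, india, alpha, foxtrot.
Key observation: charlie is the earliest step where a requested resource binds exactly: need (3, 1, 3), pool (3, 2, 3) at its turn.
Step-by-step check:
  pool = (3, 2, 3)
  charlie: need (3, 1, 3) fits (3, 2, 3); releases (1, 2, 1), pool now (4, 4, 4)
  golf: need (4, 2, 4) fits (4, 4, 4); releases (1, 0, 1), pool now (5, 4, 5)
  bravo: need (4, 2, 4) fits (5, 4, 5); releases (2, 1, 1), pool now (7, 5, 6)
  india: need (6, 1, 2) fits (7, 5, 6); releases (1, 2, 0), pool now (8, 7, 6)
  alpha: need (5, 3, 1) fits (8, 7, 6); releases (1, 0, 2), pool now (9, 7, 8)
  foxtrot: need (7, 4, 1) fits (9, 7, 8); releases (2, 1, 1), pool now (11, 8, 9)
(3) Exactly 28 of the possible complete orderings are safe sequences.


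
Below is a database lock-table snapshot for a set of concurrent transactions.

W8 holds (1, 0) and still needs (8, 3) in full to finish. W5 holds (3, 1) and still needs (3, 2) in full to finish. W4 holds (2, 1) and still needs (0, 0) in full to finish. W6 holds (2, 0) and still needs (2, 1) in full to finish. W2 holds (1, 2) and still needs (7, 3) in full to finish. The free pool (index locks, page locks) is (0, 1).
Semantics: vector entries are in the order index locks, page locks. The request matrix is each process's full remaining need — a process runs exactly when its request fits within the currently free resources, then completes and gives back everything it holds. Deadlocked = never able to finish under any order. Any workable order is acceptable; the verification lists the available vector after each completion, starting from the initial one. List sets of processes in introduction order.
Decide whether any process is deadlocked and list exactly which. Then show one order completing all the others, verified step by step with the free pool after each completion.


Nothing here is deadlocked.
Key observation: there is always a runnable process — W4 first — so the state unwinds completely.
A valid finishing order for the others: W4, W6, W5, W2, W8. Check, step by step:
  pool = (0, 1)
  W4 needs (0, 0) <= (0, 1) -> finishes; pool += (2, 1) = (2, 2)
  W6 needs (2, 1) <= (2, 2) -> finishes; pool += (2, 0) = (4, 2)
  W5 needs (3, 2) <= (4, 2) -> finishes; pool += (3, 1) = (7, 3)
  W2 needs (7, 3) <= (7, 3) -> finishes; pool += (1, 2) = (8, 5)
  W8 needs (8, 3) <= (8, 5) -> finishes; pool += (1, 0) = (9, 5)


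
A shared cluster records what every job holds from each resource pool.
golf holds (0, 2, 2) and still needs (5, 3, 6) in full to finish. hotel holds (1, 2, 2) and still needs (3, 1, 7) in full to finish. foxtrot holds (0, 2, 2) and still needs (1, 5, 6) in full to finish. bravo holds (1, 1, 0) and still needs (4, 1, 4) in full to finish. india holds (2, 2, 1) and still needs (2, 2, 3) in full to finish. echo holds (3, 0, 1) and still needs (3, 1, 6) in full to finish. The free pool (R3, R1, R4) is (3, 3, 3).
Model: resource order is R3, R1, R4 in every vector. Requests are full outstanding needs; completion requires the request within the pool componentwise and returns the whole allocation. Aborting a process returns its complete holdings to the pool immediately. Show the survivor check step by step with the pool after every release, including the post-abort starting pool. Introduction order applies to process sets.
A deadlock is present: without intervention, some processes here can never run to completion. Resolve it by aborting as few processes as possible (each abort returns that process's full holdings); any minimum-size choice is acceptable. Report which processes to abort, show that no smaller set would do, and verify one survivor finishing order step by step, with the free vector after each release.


The answer: abort hotel.
Key observation: aborting hotel returns (1, 2, 2), and echo — hopeless before — runs at step 3 with the returned capacity in the pool.
Minimality: the empty abort set fails — the state is deadlocked as it stands.
One survivor order: bravo, india, echo, golf, foxtrot. Step-by-step check (post-abort pool first):
  pool = (4, 5, 5)
  bravo needs (4, 1, 4) <= (4, 5, 5) -> finishes; pool += (1, 1, 0) = (5, 6, 5)
  india needs (2, 2, 3) <= (5, 6, 5) -> finishes; pool += (2, 2, 1) = (7, 8, 6)
  echo needs (3, 1, 6) <= (7, 8, 6) -> finishes; pool += (3, 0, 1) = (10, 8, 7)
  golf needs (5, 3, 6) <= (10, 8, 7) -> finishes; pool += (0, 2, 2) = (10, 10, 9)
  foxtrot needs (1, 5, 6) <= (10, 10, 9) -> finishes; pool += (0, 2, 2) = (10, 12, 11)


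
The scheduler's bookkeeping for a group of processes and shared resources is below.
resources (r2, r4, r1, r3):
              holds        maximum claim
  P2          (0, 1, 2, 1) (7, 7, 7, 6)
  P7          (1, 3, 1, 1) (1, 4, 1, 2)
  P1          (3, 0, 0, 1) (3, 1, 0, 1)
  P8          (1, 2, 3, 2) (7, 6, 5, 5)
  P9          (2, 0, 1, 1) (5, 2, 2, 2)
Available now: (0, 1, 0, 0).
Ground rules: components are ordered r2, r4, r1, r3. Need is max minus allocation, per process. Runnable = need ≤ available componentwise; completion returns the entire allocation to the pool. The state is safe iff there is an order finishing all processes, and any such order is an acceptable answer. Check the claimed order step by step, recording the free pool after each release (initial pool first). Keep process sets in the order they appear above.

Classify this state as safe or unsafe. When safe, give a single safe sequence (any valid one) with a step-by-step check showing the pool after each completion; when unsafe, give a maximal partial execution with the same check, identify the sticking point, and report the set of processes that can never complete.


SAFE, for example via the order P1, P7, P9, P8, P2.
Key observation: the first exact fit in this order is P1 — it needs (0, 1, 0, 0) with (0, 1, 0, 0) free, meeting a requested resource to the last unit.
Check, step by step:
  pool = (0, 1, 0, 0)
  P1: need (0, 1, 0, 0) fits (0, 1, 0, 0); releases (3, 0, 0, 1), pool now (3, 1, 0, 1)
  P7: need (0, 1, 0, 1) fits (3, 1, 0, 1); releases (1, 3, 1, 1), pool now (4, 4, 1, 2)
  P9: need (3, 2, 1, 1) fits (4, 4, 1, 2); releases (2, 0, 1, 1), pool now (6, 4, 2, 3)
  P8: need (6, 4, 2, 3) fits (6, 4, 2, 3); releases (1, 2, 3, 2), pool now (7, 6, 5, 5)
  P2: need (7, 6, 5, 5) fits (7, 6, 5, 5); releases (0, 1, 2, 1), pool now (7, 7, 7, 6)


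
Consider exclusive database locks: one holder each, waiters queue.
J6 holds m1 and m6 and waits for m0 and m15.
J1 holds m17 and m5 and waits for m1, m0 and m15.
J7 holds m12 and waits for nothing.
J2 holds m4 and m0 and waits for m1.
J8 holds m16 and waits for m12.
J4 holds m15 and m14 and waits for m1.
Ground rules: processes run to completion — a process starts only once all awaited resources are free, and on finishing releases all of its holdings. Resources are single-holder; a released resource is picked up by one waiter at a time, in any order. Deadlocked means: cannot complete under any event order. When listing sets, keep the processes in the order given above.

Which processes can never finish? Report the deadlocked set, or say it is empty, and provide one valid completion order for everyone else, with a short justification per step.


The deadlocked set is J6, J1, J2 and J4.
Key observation: the wait chain closes on itself along J6 -> J2 -> J6; J4 is caught in further circular waits and J1 waits into the deadlock from upstream.
A valid finishing order for the others: J7, J8.
Verifying each step:
  J7: no waits; runs immediately, freeing m12
  run J8 (all its waits — m12 — are resolved); releases m16


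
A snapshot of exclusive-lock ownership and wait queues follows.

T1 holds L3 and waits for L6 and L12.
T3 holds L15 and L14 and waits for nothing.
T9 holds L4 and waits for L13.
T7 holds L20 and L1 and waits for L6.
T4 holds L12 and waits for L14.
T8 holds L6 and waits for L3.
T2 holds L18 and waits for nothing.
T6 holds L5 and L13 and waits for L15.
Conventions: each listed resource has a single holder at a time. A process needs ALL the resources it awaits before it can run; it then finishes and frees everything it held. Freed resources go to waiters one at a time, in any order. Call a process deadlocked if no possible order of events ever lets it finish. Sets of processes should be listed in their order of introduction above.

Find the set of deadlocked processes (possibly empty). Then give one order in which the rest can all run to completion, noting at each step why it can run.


The deadlocked set is T1, T7 and T8.
Key observation: along T1 -> T8 -> T1, each member waits on what the next one holds — a deadlock; T7 waits into the deadlock from upstream.
The rest can finish in the order T3, T6, T9, T4, T2.
Check, step by step:
  T3 waits on nothing -> runs at once and releases L15 and L14
  run T6 (all its waits — L15 — are resolved); releases L5 and L13
  run T9 (all its waits — L13 — are resolved); releases L4
  run T4 (all its waits — L14 — are resolved); releases L12
  T2 waits on nothing -> runs at once and releases L18


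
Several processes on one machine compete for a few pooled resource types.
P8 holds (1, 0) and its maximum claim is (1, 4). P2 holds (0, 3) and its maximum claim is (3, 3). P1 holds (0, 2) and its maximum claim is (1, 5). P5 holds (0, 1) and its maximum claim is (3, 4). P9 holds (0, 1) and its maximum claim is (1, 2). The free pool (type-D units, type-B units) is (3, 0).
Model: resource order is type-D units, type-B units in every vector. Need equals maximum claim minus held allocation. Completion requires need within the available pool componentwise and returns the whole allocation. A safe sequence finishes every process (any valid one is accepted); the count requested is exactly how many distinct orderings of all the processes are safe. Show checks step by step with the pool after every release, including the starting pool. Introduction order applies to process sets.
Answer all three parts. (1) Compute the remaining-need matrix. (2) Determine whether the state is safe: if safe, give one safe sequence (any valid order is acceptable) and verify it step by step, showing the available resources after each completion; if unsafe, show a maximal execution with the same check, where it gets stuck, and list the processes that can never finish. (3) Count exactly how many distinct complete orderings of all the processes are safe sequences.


(1) Outstanding need per process (order type-D units, type-B units):
  P8: (0, 4)
  P2: (3, 0)
  P1: (1, 3)
  P5: (3, 3)
  P9: (1, 1)
(2) SAFE — a valid safe sequence is P2, P5, P8, P1, P9.
Key observation: the order's first zero-slack moment is P2 ((3, 0) needed, (3, 0) free — a requested resource with nothing to spare).
Verifying each step:
  pool = (3, 0)
  P2 needs (3, 0) <= (3, 0) -> finishes; pool += (0, 3) = (3, 3)
  P5 needs (3, 3) <= (3, 3) -> finishes; pool += (0, 1) = (3, 4)
  P8 needs (0, 4) <= (3, 4) -> finishes; pool += (1, 0) = (4, 4)
  P1 needs (1, 3) <= (4, 4) -> finishes; pool += (0, 2) = (4, 6)
  P9 needs (1, 1) <= (4, 6) -> finishes; pool += (0, 1) = (4, 7)
(3) Exactly 18 of the possible complete orderings are safe sequences.


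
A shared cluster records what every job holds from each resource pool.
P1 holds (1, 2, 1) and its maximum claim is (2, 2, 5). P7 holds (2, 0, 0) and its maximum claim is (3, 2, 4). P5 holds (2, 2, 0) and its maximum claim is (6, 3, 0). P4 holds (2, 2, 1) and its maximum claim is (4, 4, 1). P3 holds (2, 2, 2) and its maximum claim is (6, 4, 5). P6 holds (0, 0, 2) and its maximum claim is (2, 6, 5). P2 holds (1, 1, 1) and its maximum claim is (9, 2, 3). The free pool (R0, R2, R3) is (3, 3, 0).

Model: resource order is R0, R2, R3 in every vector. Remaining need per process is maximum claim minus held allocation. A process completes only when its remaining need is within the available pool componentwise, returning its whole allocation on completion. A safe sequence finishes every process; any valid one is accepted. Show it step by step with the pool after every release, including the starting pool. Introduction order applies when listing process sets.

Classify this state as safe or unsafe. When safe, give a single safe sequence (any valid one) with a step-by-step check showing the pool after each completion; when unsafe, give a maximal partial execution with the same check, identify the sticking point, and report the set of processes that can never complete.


UNSAFE — no complete ordering exists.
Key observation: once P4, P5 finish, the pool peaks at (7, 7, 1) — and every remaining process still needs more R3 than that.
A maximal execution: P4, P5 — then nothing else fits. Verifying each step:
  pool = (3, 3, 0)
  P4: need (2, 2, 0) fits (3, 3, 0); releases (2, 2, 1), pool now (5, 5, 1)
  P5: need (4, 1, 0) fits (5, 5, 1); releases (2, 2, 0), pool now (7, 7, 1)
  P1 still needs (1, 0, 4) but only (7, 7, 1) is free — short on R3
  P7 still needs (1, 2, 4) but only (7, 7, 1) is free — short on R3
  P3 still needs (4, 2, 3) but only (7, 7, 1) is free — short on R3
  P6 still needs (2, 6, 3) but only (7, 7, 1) is free — short on R3
  P2 still needs (8, 1, 2) but only (7, 7, 1) is free — short on R0 and R3
Never able to finish: P1, P7, P3, P6 and P2.


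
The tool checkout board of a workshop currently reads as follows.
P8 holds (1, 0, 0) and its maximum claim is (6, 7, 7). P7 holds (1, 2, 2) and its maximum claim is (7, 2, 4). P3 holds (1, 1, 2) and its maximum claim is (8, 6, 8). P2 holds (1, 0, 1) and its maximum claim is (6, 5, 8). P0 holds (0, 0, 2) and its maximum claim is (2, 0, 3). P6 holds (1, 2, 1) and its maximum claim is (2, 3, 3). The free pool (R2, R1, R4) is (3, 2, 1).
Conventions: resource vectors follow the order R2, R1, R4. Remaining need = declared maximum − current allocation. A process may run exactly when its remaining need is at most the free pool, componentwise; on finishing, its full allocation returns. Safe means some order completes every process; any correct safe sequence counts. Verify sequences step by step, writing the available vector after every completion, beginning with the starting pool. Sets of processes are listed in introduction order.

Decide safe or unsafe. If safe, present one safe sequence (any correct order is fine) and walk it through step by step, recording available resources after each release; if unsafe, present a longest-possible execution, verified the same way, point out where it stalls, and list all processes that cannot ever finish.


UNSAFE.
Key observation: P0, P6 can finish, but then (4, 4, 4) is all there is, and the blocked group's R2 demands exceed it.
Going as far as possible: P0, P6; after that, nothing fits. Check, step by step:
  pool = (3, 2, 1)
  P0 needs (2, 0, 1) <= (3, 2, 1) -> finishes; pool += (0, 0, 2) = (3, 2, 3)
  P6 needs (1, 1, 2) <= (3, 2, 3) -> finishes; pool += (1, 2, 1) = (4, 4, 4)
  P8 cannot run: need (5, 7, 7) vs free (4, 4, 4) (insufficient R2, R1 and R4)
  P7 cannot run: need (6, 0, 2) vs free (4, 4, 4) (insufficient R2)
  P3 cannot run: need (7, 5, 6) vs free (4, 4, 4) (insufficient R2, R1 and R4)
  P2 cannot run: need (5, 5, 7) vs free (4, 4, 4) (insufficient R2, R1 and R4)
Never able to finish: P8, P7, P3 and P2.


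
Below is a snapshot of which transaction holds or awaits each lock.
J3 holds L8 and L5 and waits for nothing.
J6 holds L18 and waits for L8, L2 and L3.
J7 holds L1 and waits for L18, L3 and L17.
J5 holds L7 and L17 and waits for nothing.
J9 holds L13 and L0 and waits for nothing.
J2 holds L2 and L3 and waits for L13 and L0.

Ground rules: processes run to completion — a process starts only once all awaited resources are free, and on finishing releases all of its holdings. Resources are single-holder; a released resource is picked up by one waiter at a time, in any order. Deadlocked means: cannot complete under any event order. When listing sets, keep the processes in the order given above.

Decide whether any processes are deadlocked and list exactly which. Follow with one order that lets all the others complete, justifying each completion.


The deadlocked set is empty.
Key observation: although several processes wait, no cycle exists — each chain bottoms out at a free runner.
The rest can finish in the order J5, J9, J2, J3, J6, J7.
Step-by-step check:
  J5: no waits; runs immediately, freeing L7 and L17
  J9: no waits; runs immediately, freeing L13 and L0
  run J2 (all its waits — L13 and L0 — are resolved); releases L2 and L3
  J3: no waits; runs immediately, freeing L8 and L5
  run J6 (all its waits — L8, L2 and L3 — are resolved); releases L18
  run J7 (all its waits — L18, L3 and L17 — are resolved); releases L1


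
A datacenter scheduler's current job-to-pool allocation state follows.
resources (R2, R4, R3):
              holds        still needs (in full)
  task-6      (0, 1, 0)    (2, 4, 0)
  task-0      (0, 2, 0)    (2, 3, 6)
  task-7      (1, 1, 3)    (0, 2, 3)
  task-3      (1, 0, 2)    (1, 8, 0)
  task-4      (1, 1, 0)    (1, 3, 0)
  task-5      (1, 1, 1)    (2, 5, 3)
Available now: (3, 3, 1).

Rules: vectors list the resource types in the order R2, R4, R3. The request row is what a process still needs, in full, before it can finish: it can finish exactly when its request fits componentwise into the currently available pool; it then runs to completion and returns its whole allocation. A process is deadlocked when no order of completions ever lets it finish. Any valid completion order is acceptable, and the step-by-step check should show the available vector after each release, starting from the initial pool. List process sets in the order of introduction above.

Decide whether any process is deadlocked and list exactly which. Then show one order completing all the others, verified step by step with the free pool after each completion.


Deadlocked: task-0, task-7, task-3 and task-5.
Key observation: after task-4, task-6 the pool peaks at (4, 5, 1), and each blocked process is short somewhere: task-0 on R3; task-7 on R3; task-3 on R4; task-5 on R3.
A valid finishing order for the others: task-4, task-6. Check, step by step:
  pool = (3, 3, 1)
  task-4 needs (1, 3, 0) <= (3, 3, 1) -> finishes; pool += (1, 1, 0) = (4, 4, 1)
  task-6 needs (2, 4, 0) <= (4, 4, 1) -> finishes; pool += (0, 1, 0) = (4, 5, 1)
The blocked processes can never fit:
  task-0 cannot run: need (2, 3, 6) vs free (4, 5, 1) (insufficient R3)
  task-7 cannot run: need (0, 2, 3) vs free (4, 5, 1) (insufficient R3)
  task-3 cannot run: need (1, 8, 0) vs free (4, 5, 1) (insufficient R4)
  task-5 cannot run: need (2, 5, 3) vs free (4, 5, 1) (insufficient R3)


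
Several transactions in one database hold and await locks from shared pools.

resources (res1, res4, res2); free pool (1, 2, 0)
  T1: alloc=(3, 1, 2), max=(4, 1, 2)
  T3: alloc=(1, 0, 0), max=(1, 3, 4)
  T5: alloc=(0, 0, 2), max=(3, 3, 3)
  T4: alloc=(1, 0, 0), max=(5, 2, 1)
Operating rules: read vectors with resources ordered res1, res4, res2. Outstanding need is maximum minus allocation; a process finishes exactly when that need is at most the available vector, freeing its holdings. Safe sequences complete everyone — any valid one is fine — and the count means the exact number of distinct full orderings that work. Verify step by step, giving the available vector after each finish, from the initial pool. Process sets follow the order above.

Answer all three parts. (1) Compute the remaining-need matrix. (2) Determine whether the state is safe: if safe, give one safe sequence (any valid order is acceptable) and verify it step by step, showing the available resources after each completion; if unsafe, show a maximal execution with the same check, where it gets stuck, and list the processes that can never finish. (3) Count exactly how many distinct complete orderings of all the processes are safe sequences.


(1) Outstanding need per process (order res1, res4, res2):
  T1: (1, 0, 0)
  T3: (0, 3, 4)
  T5: (3, 3, 1)
  T4: (4, 2, 1)
(2) SAFE, for example via the order T1, T4, T5, T3.
Key observation: T1 marks the first exact bind of the order: its need (1, 0, 0) fits the free (1, 2, 0) with zero slack on a requested resource.
Walking it through:
  pool = (1, 2, 0)
  run T1 (needs (1, 0, 0), free (1, 2, 0)); after release of (3, 1, 2) the pool is (4, 3, 2)
  run T4 (needs (4, 2, 1), free (4, 3, 2)); after release of (1, 0, 0) the pool is (5, 3, 2)
  run T5 (needs (3, 3, 1), free (5, 3, 2)); after release of (0, 0, 2) the pool is (5, 3, 4)
  run T3 (needs (0, 3, 4), free (5, 3, 4)); after release of (1, 0, 0) the pool is (6, 3, 4)
(3) Exactly 3 of the possible complete orderings are safe sequences.


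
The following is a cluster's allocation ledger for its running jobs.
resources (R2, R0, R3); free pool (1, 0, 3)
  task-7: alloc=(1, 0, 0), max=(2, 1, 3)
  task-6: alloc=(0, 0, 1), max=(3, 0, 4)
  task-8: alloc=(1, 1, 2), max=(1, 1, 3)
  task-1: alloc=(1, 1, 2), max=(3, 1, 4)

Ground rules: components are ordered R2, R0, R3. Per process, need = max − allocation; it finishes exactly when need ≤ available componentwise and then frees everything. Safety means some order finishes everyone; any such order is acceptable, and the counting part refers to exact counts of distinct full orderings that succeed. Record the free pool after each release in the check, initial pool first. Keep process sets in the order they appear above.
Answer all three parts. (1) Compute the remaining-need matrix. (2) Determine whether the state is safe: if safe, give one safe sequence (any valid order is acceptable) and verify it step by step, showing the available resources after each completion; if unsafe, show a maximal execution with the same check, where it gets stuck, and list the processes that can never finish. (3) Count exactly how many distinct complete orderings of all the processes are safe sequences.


(1) Need matrix, components ordered R2, R0, R3:
  task-7: (1, 1, 3)
  task-6: (3, 0, 3)
  task-8: (0, 0, 1)
  task-1: (2, 0, 2)
(2) The state is SAFE; one workable sequence: task-8, task-1, task-6, task-7.
Key observation: reading the order forward, task-1 is the first process whose need (2, 0, 2) meets the free pool (2, 1, 5) exactly on a resource it requests.
Walking it through:
  pool = (1, 0, 3)
  task-8 needs (0, 0, 1) <= (1, 0, 3) -> finishes; pool += (1, 1, 2) = (2, 1, 5)
  task-1 needs (2, 0, 2) <= (2, 1, 5) -> finishes; pool += (1, 1, 2) = (3, 2, 7)
  task-6 needs (3, 0, 3) <= (3, 2, 7) -> finishes; pool += (0, 0, 1) = (3, 2, 8)
  task-7 needs (1, 1, 3) <= (3, 2, 8) -> finishes; pool += (1, 0, 0) = (4, 2, 8)
(3) Precisely 4 of the possible complete orderings are safe sequences.


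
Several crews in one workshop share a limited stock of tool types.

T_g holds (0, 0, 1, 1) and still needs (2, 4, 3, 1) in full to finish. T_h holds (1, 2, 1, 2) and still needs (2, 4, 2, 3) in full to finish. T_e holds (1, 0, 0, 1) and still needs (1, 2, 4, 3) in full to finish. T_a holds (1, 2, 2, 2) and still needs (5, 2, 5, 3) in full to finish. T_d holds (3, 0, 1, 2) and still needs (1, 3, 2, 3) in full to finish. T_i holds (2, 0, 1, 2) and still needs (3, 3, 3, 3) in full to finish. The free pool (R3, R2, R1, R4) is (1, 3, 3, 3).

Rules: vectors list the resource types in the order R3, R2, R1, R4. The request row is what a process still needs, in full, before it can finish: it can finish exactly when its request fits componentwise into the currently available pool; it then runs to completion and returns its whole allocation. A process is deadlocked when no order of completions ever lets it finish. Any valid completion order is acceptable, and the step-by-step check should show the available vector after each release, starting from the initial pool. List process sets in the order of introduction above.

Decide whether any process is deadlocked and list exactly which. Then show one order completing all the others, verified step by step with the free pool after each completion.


The deadlocked set is empty.
Key observation: T_d can run right away; the returned allocation unlocks the remaining processes in turn.
A valid finishing order for the others: T_d, T_e, T_i, T_a, T_h, T_g. Verifying each step:
  pool = (1, 3, 3, 3)
  T_d: need (1, 3, 2, 3) fits (1, 3, 3, 3); releases (3, 0, 1, 2), pool now (4, 3, 4, 5)
  T_e: need (1, 2, 4, 3) fits (4, 3, 4, 5); releases (1, 0, 0, 1), pool now (5, 3, 4, 6)
  T_i: need (3, 3, 3, 3) fits (5, 3, 4, 6); releases (2, 0, 1, 2), pool now (7, 3, 5, 8)
  T_a: need (5, 2, 5, 3) fits (7, 3, 5, 8); releases (1, 2, 2, 2), pool now (8, 5, 7, 10)
  T_h: need (2, 4, 2, 3) fits (8, 5, 7, 10); releases (1, 2, 1, 2), pool now (9, 7, 8, 12)
  T_g: need (2, 4, 3, 1) fits (9, 7, 8, 12); releases (0, 0, 1, 1), pool now (9, 7, 9, 13)


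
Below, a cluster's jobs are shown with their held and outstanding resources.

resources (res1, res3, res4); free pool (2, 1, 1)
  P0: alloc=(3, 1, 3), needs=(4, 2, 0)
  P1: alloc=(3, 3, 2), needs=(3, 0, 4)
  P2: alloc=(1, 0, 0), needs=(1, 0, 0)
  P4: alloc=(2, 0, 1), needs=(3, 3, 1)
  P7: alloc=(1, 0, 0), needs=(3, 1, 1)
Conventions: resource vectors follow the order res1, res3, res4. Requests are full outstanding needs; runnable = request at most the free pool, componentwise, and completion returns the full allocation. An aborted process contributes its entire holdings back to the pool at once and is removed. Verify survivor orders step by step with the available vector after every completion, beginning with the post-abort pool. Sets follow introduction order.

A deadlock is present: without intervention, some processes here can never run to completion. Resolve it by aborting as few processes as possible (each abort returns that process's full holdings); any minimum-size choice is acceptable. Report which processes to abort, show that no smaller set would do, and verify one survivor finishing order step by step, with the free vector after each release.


Abort P0.
Key observation: no ordering could ever have run P1 before the abort of P0; with (3, 1, 3) back in the pool it fits at step 1.
Why nothing smaller works: aborting no one leaves the state deadlocked as given.
The survivors complete as P1, P2, P7, P4. Step-by-step check (starting from the post-abort pool):
  pool = (5, 2, 4)
  P1: need (3, 0, 4) fits (5, 2, 4); releases (3, 3, 2), pool now (8, 5, 6)
  P2: need (1, 0, 0) fits (8, 5, 6); releases (1, 0, 0), pool now (9, 5, 6)
  P7: need (3, 1, 1) fits (9, 5, 6); releases (1, 0, 0), pool now (10, 5, 6)
  P4: need (3, 3, 1) fits (10, 5, 6); releases (2, 0, 1), pool now (12, 5, 7)


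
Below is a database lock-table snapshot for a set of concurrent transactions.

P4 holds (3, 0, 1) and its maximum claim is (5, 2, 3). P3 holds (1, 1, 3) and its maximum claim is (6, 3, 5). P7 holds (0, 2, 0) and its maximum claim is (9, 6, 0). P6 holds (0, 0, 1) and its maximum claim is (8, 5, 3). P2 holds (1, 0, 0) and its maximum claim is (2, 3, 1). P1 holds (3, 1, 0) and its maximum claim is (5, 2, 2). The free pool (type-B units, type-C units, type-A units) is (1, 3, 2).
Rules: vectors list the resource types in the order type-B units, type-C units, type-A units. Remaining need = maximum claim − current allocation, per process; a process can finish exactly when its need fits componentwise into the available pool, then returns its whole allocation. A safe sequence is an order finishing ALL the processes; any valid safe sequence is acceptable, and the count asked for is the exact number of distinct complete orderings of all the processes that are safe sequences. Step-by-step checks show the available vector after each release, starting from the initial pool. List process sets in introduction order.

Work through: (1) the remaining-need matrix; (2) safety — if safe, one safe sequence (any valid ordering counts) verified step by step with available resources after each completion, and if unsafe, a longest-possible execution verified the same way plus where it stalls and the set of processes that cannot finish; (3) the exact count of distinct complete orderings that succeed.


(1) Outstanding need per process (order type-B units, type-C units, type-A units):
  P4: (2, 2, 2)
  P3: (5, 2, 2)
  P7: (9, 4, 0)
  P6: (8, 5, 2)
  P2: (1, 3, 1)
  P1: (2, 1, 2)
(2) SAFE, for example via the order P2, P1, P4, P3, P7, P6.
Key observation: P2 is the earliest step where a requested resource binds exactly: need (1, 3, 1), pool (1, 3, 2) at its turn.
Verifying each step:
  pool = (1, 3, 2)
  run P2 (needs (1, 3, 1), free (1, 3, 2)); after release of (1, 0, 0) the pool is (2, 3, 2)
  run P1 (needs (2, 1, 2), free (2, 3, 2)); after release of (3, 1, 0) the pool is (5, 4, 2)
  run P4 (needs (2, 2, 2), free (5, 4, 2)); after release of (3, 0, 1) the pool is (8, 4, 3)
  run P3 (needs (5, 2, 2), free (8, 4, 3)); after release of (1, 1, 3) the pool is (9, 5, 6)
  run P7 (needs (9, 4, 0), free (9, 5, 6)); after release of (0, 2, 0) the pool is (9, 7, 6)
  run P6 (needs (8, 5, 2), free (9, 7, 6)); after release of (0, 0, 1) the pool is (9, 7, 7)
(3) The exact count: 8 of the possible complete orderings are safe sequences.
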